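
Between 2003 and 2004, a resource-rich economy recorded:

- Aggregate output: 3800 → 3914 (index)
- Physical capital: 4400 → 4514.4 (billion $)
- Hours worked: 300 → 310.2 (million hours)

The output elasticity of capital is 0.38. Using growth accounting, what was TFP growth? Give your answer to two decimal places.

-0.10%

Aggregate output growth = (3914 − 3800) / 3800 = 3%.
Physical capital growth = (4514.4 − 4400) / 4400 = 2.6%.
Hours worked growth = (310.2 − 300) / 300 = 3.4%.
Labor's share = 1 − 0.38 = 0.62.
Physical capital: 0.38 × 2.6 = 0.988 pp.
Hours worked: 0.62 × 3.4 = 2.108 pp.
TFP growth = 3 − 3.096 = -0.096%.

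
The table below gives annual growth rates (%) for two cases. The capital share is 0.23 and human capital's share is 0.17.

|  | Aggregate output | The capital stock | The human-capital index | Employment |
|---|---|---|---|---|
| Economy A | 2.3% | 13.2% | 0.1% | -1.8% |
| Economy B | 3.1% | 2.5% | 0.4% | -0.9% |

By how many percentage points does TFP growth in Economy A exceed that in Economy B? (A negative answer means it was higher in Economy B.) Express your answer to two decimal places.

-2.67 percentage points

Labor's share = 1 − 0.23 − 0.17 = 0.6.
Economy A: TFP = 2.3 − 3.036 − 0.017 + 1.08 = 0.327%.
Economy B: TFP = 3.1 − 0.575 − 0.068 + 0.54 = 2.997%.
Difference = 0.327 − (2.997) = -2.67 pp.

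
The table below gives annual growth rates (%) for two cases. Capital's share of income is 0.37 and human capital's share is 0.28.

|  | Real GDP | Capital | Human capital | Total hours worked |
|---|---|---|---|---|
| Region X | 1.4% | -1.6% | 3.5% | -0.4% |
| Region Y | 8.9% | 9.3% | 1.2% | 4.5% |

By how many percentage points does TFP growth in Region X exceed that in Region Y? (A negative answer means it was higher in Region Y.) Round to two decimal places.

-2.40 percentage points

Labor's share = 1 − 0.37 − 0.28 = 0.35.
Region X: TFP = 1.4 + 0.592 − 0.98 + 0.14 = 1.152%.
Region Y: TFP = 8.9 − 3.441 − 0.336 − 1.575 = 3.548%.
Difference = 1.152 − (3.548) = -2.396 pp.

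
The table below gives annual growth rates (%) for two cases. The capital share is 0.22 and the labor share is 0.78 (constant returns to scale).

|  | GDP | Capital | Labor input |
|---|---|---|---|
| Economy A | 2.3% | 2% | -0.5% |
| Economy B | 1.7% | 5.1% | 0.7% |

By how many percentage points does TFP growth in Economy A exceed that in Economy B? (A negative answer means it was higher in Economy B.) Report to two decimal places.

Labor's share = 1 − 0.22 = 0.78.
Economy A: TFP = 2.3 − 0.44 + 0.39 = 2.25%.
Economy B: TFP = 1.7 − 1.122 − 0.546 = 0.032%.
Difference = 2.25 − (0.032) = 2.218 pp.

2.22 percentage points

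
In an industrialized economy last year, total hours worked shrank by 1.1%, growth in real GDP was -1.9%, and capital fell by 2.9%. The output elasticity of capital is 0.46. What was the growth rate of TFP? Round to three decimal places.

TFP grew 0.028%.

Labor's share = 1 − 0.46 = 0.54.
Capital: 0.46 × (-2.9) = -1.334 pp.
Total hours worked: 0.54 × (-1.1) = -0.594 pp.
TFP growth = -1.9 + 1.928 = 0.028%.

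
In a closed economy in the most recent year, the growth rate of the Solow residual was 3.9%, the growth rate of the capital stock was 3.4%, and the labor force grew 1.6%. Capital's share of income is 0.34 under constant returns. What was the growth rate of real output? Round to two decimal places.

6.11%

Labor's share = 1 − 0.34 = 0.66.
The capital stock: 0.34 × 3.4 = 1.156 pp.
The labor force: 0.66 × 1.6 = 1.056 pp.
Output growth = 3.9 + 2.212 = 6.112%.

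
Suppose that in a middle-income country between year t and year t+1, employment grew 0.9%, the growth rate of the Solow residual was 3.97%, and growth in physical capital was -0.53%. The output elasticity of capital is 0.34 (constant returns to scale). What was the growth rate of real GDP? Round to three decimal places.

4.384%

Labor's share = 1 − 0.34 = 0.66.
Physical capital: 0.34 × (-0.53) = -0.1802 pp.
Employment: 0.66 × 0.9 = 0.594 pp.
Output growth = 3.97 + 0.4138 = 4.3838%.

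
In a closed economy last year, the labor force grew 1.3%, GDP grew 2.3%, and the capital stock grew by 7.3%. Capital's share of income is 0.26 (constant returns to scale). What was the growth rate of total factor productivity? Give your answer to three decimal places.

-0.560%

Labor's share = 1 − 0.26 = 0.74.
The capital stock: 0.26 × 7.3 = 1.898 pp.
The labor force: 0.74 × 1.3 = 0.962 pp.
TFP growth = 2.3 − 2.86 = -0.56%.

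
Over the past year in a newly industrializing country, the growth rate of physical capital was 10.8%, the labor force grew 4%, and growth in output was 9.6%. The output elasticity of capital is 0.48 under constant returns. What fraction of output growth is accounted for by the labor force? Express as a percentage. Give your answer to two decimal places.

Labor's share = 1 − 0.48 = 0.52.
The labor force contributed 0.52 × 4 = 2.08 pp.
Share of growth = 2.08 / 9.6 × 100 = 21.6667%.

21.67%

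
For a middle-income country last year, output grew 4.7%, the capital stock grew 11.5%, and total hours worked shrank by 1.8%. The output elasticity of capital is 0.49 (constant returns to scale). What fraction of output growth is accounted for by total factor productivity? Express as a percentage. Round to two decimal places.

Labor's share = 1 − 0.49 = 0.51.
The capital stock: 0.49 × 11.5 = 5.635 pp.
Total hours worked: 0.51 × (-1.8) = -0.918 pp.
TFP growth = 4.7 − 4.717 = -0.017%.
TFP share of growth = -0.017 / 4.7 × 100 = -0.3617%.

Total factor productivity accounted for -0.36% of growth.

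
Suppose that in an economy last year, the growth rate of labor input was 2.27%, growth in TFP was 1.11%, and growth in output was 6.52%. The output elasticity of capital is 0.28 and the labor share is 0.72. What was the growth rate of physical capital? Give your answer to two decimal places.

Labor's share = 1 − 0.28 = 0.72.
gY = gA + 0.72×2.27 + 0.28×g.
0.28×g = 6.52 − 1.11 − 1.6344 = 3.7756.
g = 3.7756 / 0.28 = 13.4843%.

13.48%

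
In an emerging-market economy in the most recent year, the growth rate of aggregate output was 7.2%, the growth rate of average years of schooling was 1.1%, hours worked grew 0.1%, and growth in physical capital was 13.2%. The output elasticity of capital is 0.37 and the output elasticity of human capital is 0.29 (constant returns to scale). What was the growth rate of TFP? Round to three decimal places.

1.963%

Labor's share = 1 − 0.37 − 0.29 = 0.34.
Physical capital: 0.37 × 13.2 = 4.884 pp.
Average years of schooling: 0.29 × 1.1 = 0.319 pp.
Hours worked: 0.34 × 0.1 = 0.034 pp.
TFP growth = 7.2 − 5.237 = 1.963%.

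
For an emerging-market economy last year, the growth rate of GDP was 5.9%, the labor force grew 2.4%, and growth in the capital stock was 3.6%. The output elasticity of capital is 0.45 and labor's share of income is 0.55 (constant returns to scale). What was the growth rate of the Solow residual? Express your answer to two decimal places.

Labor's share = 1 − 0.45 = 0.55.
The capital stock: 0.45 × 3.6 = 1.62 pp.
The labor force: 0.55 × 2.4 = 1.32 pp.
TFP growth = 5.9 − 2.94 = 2.96%.

2.96%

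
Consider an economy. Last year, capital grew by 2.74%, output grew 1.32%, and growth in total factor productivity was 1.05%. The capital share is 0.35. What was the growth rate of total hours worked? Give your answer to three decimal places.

Labor's share = 1 − 0.35 = 0.65.
gY = gA + 0.35×2.74 + 0.65×g.
0.65×g = 1.32 − 1.05 − 0.959 = -0.689.
g = -0.689 / 0.65 = -1.06%.

-1.060%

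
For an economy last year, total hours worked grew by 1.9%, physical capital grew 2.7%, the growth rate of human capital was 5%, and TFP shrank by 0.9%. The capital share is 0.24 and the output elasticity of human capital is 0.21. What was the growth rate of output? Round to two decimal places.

1.84%

Labor's share = 1 − 0.24 − 0.21 = 0.55.
Physical capital: 0.24 × 2.7 = 0.648 pp.
Human capital: 0.21 × 5 = 1.05 pp.
Total hours worked: 0.55 × 1.9 = 1.045 pp.
Output growth = -0.9 + 2.743 = 1.843%.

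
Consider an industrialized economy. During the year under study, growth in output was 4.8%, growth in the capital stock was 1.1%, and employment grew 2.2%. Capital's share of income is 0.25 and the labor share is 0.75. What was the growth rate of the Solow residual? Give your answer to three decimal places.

Labor's share = 1 − 0.25 = 0.75.
The capital stock: 0.25 × 1.1 = 0.275 pp.
Employment: 0.75 × 2.2 = 1.65 pp.
TFP growth = 4.8 − 1.925 = 2.875%.

The Solow residual grew 2.875%.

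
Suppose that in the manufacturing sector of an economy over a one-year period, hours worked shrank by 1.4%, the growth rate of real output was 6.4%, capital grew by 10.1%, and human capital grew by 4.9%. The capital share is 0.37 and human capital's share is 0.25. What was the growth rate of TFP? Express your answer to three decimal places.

1.970%

Labor's share = 1 − 0.37 − 0.25 = 0.38.
Capital: 0.37 × 10.1 = 3.737 pp.
Human capital: 0.25 × 4.9 = 1.225 pp.
Hours worked: 0.38 × (-1.4) = -0.532 pp.
TFP growth = 6.4 − 4.43 = 1.97%.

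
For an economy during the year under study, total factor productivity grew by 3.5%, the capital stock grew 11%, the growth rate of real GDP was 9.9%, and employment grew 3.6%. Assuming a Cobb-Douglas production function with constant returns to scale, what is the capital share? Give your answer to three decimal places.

gY = gA + α·gK + (1−α)·gL, so gY − gA − gL = α(gK − gL).
9.9 − 3.5 − 3.6 = α × (11 − 3.6).
2.8 = 7.4 α, so α = 0.37838.

0.378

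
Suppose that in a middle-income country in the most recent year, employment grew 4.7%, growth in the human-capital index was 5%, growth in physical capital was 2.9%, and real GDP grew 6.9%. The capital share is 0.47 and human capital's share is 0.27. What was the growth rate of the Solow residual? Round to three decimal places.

Labor's share = 1 − 0.47 − 0.27 = 0.26.
Physical capital: 0.47 × 2.9 = 1.363 pp.
The human-capital index: 0.27 × 5 = 1.35 pp.
Employment: 0.26 × 4.7 = 1.222 pp.
TFP growth = 6.9 − 3.935 = 2.965%.

The Solow residual growth was 2.965%.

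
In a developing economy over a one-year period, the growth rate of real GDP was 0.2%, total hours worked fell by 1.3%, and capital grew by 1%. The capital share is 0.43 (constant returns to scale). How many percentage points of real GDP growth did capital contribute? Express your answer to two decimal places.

Contribution = share × growth = 0.43 × 1 = 0.43 pp.

0.43 pp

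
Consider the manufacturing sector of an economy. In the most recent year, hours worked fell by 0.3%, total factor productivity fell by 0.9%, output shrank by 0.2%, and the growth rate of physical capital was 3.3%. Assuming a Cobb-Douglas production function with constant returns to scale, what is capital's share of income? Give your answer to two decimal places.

gY = gA + α·gK + (1−α)·gL, so gY − gA − gL = α(gK − gL).
-0.2 + 0.9 + 0.3 = α × (3.3 − (-0.3)).
1 = 3.6 α, so α = 0.2778.

α = 0.28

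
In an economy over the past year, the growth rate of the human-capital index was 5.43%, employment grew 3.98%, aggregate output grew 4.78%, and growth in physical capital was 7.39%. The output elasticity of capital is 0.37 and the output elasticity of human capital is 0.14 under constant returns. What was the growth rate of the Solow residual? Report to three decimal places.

-0.665%

Labor's share = 1 − 0.37 − 0.14 = 0.49.
Physical capital: 0.37 × 7.39 = 2.7343 pp.
The human-capital index: 0.14 × 5.43 = 0.7602 pp.
Employment: 0.49 × 3.98 = 1.9502 pp.
TFP growth = 4.78 − 5.4447 = -0.6647%.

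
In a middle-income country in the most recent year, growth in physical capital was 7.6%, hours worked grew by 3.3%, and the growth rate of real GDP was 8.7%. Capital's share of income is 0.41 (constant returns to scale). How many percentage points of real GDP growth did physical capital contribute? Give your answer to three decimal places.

3.116 percentage points

Contribution = share × growth = 0.41 × 7.6 = 3.116 pp.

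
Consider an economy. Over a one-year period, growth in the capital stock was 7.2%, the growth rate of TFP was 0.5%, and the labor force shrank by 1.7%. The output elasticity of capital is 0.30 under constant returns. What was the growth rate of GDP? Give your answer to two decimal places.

1.47%

Labor's share = 1 − 0.3 = 0.7.
The capital stock: 0.3 × 7.2 = 2.16 pp.
The labor force: 0.7 × (-1.7) = -1.19 pp.
Output growth = 0.5 + 0.97 = 1.47%.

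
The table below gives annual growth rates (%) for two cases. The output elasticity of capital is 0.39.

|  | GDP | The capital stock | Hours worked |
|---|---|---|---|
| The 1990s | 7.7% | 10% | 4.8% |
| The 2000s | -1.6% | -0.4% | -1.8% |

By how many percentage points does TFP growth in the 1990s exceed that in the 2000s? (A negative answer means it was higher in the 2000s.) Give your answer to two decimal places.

1.22 percentage points

Labor's share = 1 − 0.39 = 0.61.
The 1990s: TFP = 7.7 − 3.9 − 2.928 = 0.872%.
The 2000s: TFP = -1.6 + 0.156 + 1.098 = -0.346%.
Difference = 0.872 − (-0.346) = 1.218 pp.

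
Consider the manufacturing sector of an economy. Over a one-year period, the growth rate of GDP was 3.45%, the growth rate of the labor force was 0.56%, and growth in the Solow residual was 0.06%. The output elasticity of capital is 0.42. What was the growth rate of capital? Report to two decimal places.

Labor's share = 1 − 0.42 = 0.58.
gY = gA + 0.58×0.56 + 0.42×g.
0.42×g = 3.45 − 0.06 − 0.3248 = 3.0652.
g = 3.0652 / 0.42 = 7.2981%.

Capital grew 7.30%.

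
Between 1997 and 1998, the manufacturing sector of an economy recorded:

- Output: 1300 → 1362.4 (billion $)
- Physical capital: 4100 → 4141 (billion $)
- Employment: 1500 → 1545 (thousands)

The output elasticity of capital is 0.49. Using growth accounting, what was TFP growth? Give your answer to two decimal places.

Output growth = (1362.4 − 1300) / 1300 = 4.8%.
Physical capital growth = (4141 − 4100) / 4100 = 1%.
Employment growth = (1545 − 1500) / 1500 = 3%.
Labor's share = 1 − 0.49 = 0.51.
Physical capital: 0.49 × 1 = 0.49 pp.
Employment: 0.51 × 3 = 1.53 pp.
TFP growth = 4.8 − 2.02 = 2.78%.

2.78%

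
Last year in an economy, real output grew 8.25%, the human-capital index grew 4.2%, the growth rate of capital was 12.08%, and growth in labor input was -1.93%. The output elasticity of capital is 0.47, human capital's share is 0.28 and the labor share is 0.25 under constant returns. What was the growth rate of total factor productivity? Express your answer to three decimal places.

Labor's share = 1 − 0.47 − 0.28 = 0.25.
Capital: 0.47 × 12.08 = 5.6776 pp.
The human-capital index: 0.28 × 4.2 = 1.176 pp.
Labor input: 0.25 × (-1.93) = -0.4825 pp.
TFP growth = 8.25 − 6.3711 = 1.8789%.

Total factor productivity growth was 1.879%.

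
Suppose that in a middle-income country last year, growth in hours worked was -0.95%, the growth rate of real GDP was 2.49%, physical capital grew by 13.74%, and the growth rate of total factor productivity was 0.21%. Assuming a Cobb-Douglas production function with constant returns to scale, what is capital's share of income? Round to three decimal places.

gY = gA + α·gK + (1−α)·gL, so gY − gA − gL = α(gK − gL).
2.49 − 0.21 + 0.95 = α × (13.74 − (-0.95)).
3.23 = 14.69 α, so α = 0.21988.

α = 0.220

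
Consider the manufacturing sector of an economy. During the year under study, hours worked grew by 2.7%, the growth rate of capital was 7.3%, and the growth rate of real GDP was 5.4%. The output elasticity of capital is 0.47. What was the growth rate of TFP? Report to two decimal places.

0.54%

Labor's share = 1 − 0.47 = 0.53.
Capital: 0.47 × 7.3 = 3.431 pp.
Hours worked: 0.53 × 2.7 = 1.431 pp.
TFP growth = 5.4 − 4.862 = 0.538%.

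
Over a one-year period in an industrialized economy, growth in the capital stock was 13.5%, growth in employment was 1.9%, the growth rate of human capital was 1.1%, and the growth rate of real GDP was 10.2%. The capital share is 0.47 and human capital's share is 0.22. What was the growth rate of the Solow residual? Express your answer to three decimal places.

Labor's share = 1 − 0.47 − 0.22 = 0.31.
The capital stock: 0.47 × 13.5 = 6.345 pp.
Human capital: 0.22 × 1.1 = 0.242 pp.
Employment: 0.31 × 1.9 = 0.589 pp.
TFP growth = 10.2 − 7.176 = 3.024%.

3.024%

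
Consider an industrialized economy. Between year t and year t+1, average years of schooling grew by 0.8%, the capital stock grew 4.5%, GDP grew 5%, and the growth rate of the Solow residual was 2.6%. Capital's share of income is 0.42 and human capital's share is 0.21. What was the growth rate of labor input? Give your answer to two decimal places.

Labor's share = 1 − 0.42 − 0.21 = 0.37.
gY = gA + 0.42×4.5 + 0.21×0.8 + 0.37×g.
0.37×g = 5 − 2.6 − 2.058 = 0.342.
g = 0.342 / 0.37 = 0.9243%.

Labor input grew 0.92%.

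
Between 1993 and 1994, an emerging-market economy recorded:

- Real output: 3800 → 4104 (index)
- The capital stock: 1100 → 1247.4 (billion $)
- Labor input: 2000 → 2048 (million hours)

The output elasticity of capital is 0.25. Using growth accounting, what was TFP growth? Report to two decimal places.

TFP grew 2.85%.

Real output growth = (4104 − 3800) / 3800 = 8%.
The capital stock growth = (1247.4 − 1100) / 1100 = 13.4%.
Labor input growth = (2048 − 2000) / 2000 = 2.4%.
Labor's share = 1 − 0.25 = 0.75.
The capital stock: 0.25 × 13.4 = 3.35 pp.
Labor input: 0.75 × 2.4 = 1.8 pp.
TFP growth = 8 − 5.15 = 2.85%.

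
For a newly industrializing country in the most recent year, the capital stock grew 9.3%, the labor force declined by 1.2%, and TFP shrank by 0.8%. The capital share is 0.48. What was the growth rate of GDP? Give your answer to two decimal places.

3.04%

Labor's share = 1 − 0.48 = 0.52.
The capital stock: 0.48 × 9.3 = 4.464 pp.
The labor force: 0.52 × (-1.2) = -0.624 pp.
Output growth = -0.8 + 3.84 = 3.04%.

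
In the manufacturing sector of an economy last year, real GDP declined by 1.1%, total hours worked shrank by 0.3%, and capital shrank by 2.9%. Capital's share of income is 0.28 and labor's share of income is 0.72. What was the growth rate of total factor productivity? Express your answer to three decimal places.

Labor's share = 1 − 0.28 = 0.72.
Capital: 0.28 × (-2.9) = -0.812 pp.
Total hours worked: 0.72 × (-0.3) = -0.216 pp.
TFP growth = -1.1 + 1.028 = -0.072%.

-0.072%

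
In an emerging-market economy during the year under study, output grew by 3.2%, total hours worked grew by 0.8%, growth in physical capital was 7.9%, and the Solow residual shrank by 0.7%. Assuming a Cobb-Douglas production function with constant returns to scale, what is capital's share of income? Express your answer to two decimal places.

gY = gA + α·gK + (1−α)·gL, so gY − gA − gL = α(gK − gL).
3.2 + 0.7 − 0.8 = α × (7.9 − 0.8).
3.1 = 7.1 α, so α = 0.4366.

α = 0.44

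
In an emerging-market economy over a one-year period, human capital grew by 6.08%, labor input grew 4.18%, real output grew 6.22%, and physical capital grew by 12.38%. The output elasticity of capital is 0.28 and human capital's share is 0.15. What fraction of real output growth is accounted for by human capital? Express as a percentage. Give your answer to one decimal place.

Human capital accounted for 14.7% of growth.

Human capital contributed 0.15 × 6.08 = 0.912 pp.
Share of growth = 0.912 / 6.22 × 100 = 14.662%.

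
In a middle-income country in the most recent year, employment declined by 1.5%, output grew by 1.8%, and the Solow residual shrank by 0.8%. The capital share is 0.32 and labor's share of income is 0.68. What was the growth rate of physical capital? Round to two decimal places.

Labor's share = 1 − 0.32 = 0.68.
gY = gA + 0.68×(-1.5) + 0.32×g.
0.32×g = 1.8 + 0.8 + 1.02 = 3.62.
g = 3.62 / 0.32 = 11.3125%.

11.31%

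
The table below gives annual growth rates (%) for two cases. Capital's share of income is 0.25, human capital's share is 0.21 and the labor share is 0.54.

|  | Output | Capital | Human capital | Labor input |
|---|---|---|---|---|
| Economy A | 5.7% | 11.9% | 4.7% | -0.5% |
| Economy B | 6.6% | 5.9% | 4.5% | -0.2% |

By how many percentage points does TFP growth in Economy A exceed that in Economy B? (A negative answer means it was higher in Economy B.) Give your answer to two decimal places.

Labor's share = 1 − 0.25 − 0.21 = 0.54.
Economy A: TFP = 5.7 − 2.975 − 0.987 + 0.27 = 2.008%.
Economy B: TFP = 6.6 − 1.475 − 0.945 + 0.108 = 4.288%.
Difference = 2.008 − (4.288) = -2.28 pp.

-2.28 percentage points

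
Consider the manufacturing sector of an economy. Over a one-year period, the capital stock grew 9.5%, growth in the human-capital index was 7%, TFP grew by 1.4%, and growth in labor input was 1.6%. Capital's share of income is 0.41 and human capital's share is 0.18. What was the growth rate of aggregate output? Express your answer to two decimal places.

Labor's share = 1 − 0.41 − 0.18 = 0.41.
The capital stock: 0.41 × 9.5 = 3.895 pp.
The human-capital index: 0.18 × 7 = 1.26 pp.
Labor input: 0.41 × 1.6 = 0.656 pp.
Output growth = 1.4 + 5.811 = 7.211%.

7.21%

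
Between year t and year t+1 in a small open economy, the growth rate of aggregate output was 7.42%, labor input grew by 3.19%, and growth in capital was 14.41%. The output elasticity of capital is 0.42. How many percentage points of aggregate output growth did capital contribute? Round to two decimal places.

6.05 percentage points

Contribution = share × growth = 0.42 × 14.41 = 6.0522 pp.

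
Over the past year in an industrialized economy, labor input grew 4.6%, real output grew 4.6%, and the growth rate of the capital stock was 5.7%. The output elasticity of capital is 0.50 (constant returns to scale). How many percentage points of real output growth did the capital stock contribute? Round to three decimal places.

Contribution = share × growth = 0.5 × 5.7 = 2.85 pp.

2.850 percentage points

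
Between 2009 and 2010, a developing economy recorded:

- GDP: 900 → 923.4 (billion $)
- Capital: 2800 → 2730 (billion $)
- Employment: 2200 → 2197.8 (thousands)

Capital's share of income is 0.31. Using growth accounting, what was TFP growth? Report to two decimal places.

GDP growth = (923.4 − 900) / 900 = 2.6%.
Capital growth = (2730 − 2800) / 2800 = -2.5%.
Employment growth = (2197.8 − 2200) / 2200 = -0.1%.
Labor's share = 1 − 0.31 = 0.69.
Capital: 0.31 × (-2.5) = -0.775 pp.
Employment: 0.69 × (-0.1) = -0.069 pp.
TFP growth = 2.6 + 0.844 = 3.444%.

3.44%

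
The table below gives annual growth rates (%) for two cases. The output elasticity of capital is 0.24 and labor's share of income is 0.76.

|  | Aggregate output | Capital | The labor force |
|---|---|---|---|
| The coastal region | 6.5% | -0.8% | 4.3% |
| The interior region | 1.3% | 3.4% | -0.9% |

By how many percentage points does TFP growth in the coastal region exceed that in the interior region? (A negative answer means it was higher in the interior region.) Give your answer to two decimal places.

2.26 percentage points

Labor's share = 1 − 0.24 = 0.76.
The coastal region: TFP = 6.5 + 0.192 − 3.268 = 3.424%.
The interior region: TFP = 1.3 − 0.816 + 0.684 = 1.168%.
Difference = 3.424 − (1.168) = 2.256 pp.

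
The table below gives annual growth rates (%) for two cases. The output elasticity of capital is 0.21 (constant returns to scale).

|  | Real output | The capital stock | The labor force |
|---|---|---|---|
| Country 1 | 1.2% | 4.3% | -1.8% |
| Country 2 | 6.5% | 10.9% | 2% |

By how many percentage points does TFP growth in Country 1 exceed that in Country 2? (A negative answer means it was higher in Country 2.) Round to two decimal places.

-0.91 percentage points

Labor's share = 1 − 0.21 = 0.79.
Country 1: TFP = 1.2 − 0.903 + 1.422 = 1.719%.
Country 2: TFP = 6.5 − 2.289 − 1.58 = 2.631%.
Difference = 1.719 − (2.631) = -0.912 pp.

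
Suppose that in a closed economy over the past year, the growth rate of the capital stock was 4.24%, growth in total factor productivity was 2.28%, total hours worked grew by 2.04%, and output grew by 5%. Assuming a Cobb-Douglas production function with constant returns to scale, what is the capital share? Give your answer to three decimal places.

α = 0.309

gY = gA + α·gK + (1−α)·gL, so gY − gA − gL = α(gK − gL).
5 − 2.28 − 2.04 = α × (4.24 − 2.04).
0.68 = 2.2 α, so α = 0.30909.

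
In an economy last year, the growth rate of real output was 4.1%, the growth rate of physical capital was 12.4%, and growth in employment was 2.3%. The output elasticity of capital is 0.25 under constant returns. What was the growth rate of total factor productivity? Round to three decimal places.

-0.725%

Labor's share = 1 − 0.25 = 0.75.
Physical capital: 0.25 × 12.4 = 3.1 pp.
Employment: 0.75 × 2.3 = 1.725 pp.
TFP growth = 4.1 − 4.825 = -0.725%.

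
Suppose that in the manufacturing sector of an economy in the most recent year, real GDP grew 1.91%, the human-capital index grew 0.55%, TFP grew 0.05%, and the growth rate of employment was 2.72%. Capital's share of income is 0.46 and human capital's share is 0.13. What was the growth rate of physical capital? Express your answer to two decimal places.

Labor's share = 1 − 0.46 − 0.13 = 0.41.
gY = gA + 0.13×0.55 + 0.41×2.72 + 0.46×g.
0.46×g = 1.91 − 0.05 − 1.1867 = 0.6733.
g = 0.6733 / 0.46 = 1.4637%.

1.46%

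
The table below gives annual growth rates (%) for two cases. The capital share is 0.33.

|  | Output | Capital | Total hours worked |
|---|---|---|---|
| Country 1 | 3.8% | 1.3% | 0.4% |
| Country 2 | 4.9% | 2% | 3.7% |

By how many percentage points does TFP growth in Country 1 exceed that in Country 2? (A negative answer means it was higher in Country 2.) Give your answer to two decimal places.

Labor's share = 1 − 0.33 = 0.67.
Country 1: TFP = 3.8 − 0.429 − 0.268 = 3.103%.
Country 2: TFP = 4.9 − 0.66 − 2.479 = 1.761%.
Difference = 3.103 − (1.761) = 1.342 pp.

1.34 percentage points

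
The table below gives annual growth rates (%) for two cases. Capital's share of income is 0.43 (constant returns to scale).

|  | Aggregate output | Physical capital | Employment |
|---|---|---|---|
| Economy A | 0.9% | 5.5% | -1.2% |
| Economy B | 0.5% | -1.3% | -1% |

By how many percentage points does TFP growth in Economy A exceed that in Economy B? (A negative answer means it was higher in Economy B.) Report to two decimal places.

Labor's share = 1 − 0.43 = 0.57.
Economy A: TFP = 0.9 − 2.365 + 0.684 = -0.781%.
Economy B: TFP = 0.5 + 0.559 + 0.57 = 1.629%.
Difference = -0.781 − (1.629) = -2.41 pp.

-2.41 percentage points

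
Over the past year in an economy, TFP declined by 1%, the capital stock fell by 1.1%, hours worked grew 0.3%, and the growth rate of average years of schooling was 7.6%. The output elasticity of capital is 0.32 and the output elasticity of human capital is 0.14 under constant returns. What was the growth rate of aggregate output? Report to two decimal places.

Labor's share = 1 − 0.32 − 0.14 = 0.54.
The capital stock: 0.32 × (-1.1) = -0.352 pp.
Average years of schooling: 0.14 × 7.6 = 1.064 pp.
Hours worked: 0.54 × 0.3 = 0.162 pp.
Output growth = -1 + 0.874 = -0.126%.

-0.13%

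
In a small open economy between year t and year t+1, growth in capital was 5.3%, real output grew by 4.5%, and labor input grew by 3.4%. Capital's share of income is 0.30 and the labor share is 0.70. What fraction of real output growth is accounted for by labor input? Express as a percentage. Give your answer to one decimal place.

Labor's share = 1 − 0.3 = 0.7.
Labor input contributed 0.7 × 3.4 = 2.38 pp.
Share of growth = 2.38 / 4.5 × 100 = 52.889%.

Labor input accounted for 52.9% of growth.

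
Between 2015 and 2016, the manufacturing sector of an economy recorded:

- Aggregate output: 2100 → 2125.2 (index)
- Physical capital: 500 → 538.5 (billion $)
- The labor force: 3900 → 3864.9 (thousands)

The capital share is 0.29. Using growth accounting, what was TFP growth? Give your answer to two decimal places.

Aggregate output growth = (2125.2 − 2100) / 2100 = 1.2%.
Physical capital growth = (538.5 − 500) / 500 = 7.7%.
The labor force growth = (3864.9 − 3900) / 3900 = -0.9%.
Labor's share = 1 − 0.29 = 0.71.
Physical capital: 0.29 × 7.7 = 2.233 pp.
The labor force: 0.71 × (-0.9) = -0.639 pp.
TFP growth = 1.2 − 1.594 = -0.394%.

-0.39%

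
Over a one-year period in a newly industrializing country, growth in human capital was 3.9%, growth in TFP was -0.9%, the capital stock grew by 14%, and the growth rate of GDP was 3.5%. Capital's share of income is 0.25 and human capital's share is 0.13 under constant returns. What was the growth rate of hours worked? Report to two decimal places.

Labor's share = 1 − 0.25 − 0.13 = 0.62.
gY = gA + 0.25×14 + 0.13×3.9 + 0.62×g.
0.62×g = 3.5 + 0.9 − 4.007 = 0.393.
g = 0.393 / 0.62 = 0.6339%.

0.63%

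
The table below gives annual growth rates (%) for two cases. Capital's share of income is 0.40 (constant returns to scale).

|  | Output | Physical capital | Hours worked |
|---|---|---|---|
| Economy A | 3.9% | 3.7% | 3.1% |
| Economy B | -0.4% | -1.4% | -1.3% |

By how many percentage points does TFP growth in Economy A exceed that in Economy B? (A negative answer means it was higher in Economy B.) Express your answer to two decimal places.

Labor's share = 1 − 0.4 = 0.6.
Economy A: TFP = 3.9 − 1.48 − 1.86 = 0.56%.
Economy B: TFP = -0.4 + 0.56 + 0.78 = 0.94%.
Difference = 0.56 − (0.94) = -0.38 pp.

-0.38 percentage points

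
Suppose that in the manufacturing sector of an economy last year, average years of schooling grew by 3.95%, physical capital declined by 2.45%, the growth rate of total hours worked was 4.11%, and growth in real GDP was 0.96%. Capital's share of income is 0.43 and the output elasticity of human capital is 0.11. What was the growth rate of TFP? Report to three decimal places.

Labor's share = 1 − 0.43 − 0.11 = 0.46.
Physical capital: 0.43 × (-2.45) = -1.0535 pp.
Average years of schooling: 0.11 × 3.95 = 0.4345 pp.
Total hours worked: 0.46 × 4.11 = 1.8906 pp.
TFP growth = 0.96 − 1.2716 = -0.3116%.

-0.312%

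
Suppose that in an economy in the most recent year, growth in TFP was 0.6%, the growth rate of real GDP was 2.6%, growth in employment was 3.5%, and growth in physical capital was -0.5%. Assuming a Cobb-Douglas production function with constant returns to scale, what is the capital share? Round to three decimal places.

α = 0.375

gY = gA + α·gK + (1−α)·gL, so gY − gA − gL = α(gK − gL).
2.6 − 0.6 − 3.5 = α × (-0.5 − 3.5).
-1.5 = -4 α, so α = 0.375.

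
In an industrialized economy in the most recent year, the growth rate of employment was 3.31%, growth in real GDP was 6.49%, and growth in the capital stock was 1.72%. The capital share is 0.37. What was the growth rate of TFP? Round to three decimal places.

Labor's share = 1 − 0.37 = 0.63.
The capital stock: 0.37 × 1.72 = 0.6364 pp.
Employment: 0.63 × 3.31 = 2.0853 pp.
TFP growth = 6.49 − 2.7217 = 3.7683%.

TFP grew 3.768%.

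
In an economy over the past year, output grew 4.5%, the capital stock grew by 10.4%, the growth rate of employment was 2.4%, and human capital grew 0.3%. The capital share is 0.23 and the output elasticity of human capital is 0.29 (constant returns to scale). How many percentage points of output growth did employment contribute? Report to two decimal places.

Labor's share = 1 − 0.23 − 0.29 = 0.48.
Contribution = share × growth = 0.48 × 2.4 = 1.152 pp.

1.15 percentage points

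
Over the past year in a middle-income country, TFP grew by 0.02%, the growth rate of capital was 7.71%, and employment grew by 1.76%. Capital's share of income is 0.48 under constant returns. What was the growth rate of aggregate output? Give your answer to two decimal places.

Aggregate output grew 4.64%.

Labor's share = 1 − 0.48 = 0.52.
Capital: 0.48 × 7.71 = 3.7008 pp.
Employment: 0.52 × 1.76 = 0.9152 pp.
Output growth = 0.02 + 4.616 = 4.636%.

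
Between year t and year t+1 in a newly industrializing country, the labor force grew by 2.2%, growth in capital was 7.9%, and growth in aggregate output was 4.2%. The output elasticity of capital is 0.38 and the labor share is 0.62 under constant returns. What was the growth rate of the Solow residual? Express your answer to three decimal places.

-0.166%

Labor's share = 1 − 0.38 = 0.62.
Capital: 0.38 × 7.9 = 3.002 pp.
The labor force: 0.62 × 2.2 = 1.364 pp.
TFP growth = 4.2 − 4.366 = -0.166%.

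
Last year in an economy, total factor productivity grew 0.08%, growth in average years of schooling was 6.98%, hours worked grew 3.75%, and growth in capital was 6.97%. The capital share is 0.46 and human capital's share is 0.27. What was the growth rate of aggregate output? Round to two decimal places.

Labor's share = 1 − 0.46 − 0.27 = 0.27.
Capital: 0.46 × 6.97 = 3.2062 pp.
Average years of schooling: 0.27 × 6.98 = 1.8846 pp.
Hours worked: 0.27 × 3.75 = 1.0125 pp.
Output growth = 0.08 + 6.1033 = 6.1833%.

6.18%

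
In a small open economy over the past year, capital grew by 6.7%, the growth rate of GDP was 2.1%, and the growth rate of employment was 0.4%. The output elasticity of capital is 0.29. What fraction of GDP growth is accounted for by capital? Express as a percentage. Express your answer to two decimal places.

Capital contributed 0.29 × 6.7 = 1.943 pp.
Share of growth = 1.943 / 2.1 × 100 = 92.5238%.

92.52%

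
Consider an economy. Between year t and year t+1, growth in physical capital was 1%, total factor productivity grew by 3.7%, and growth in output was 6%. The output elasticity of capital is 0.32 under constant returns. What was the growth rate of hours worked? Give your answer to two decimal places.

2.91%

Labor's share = 1 − 0.32 = 0.68.
gY = gA + 0.32×1 + 0.68×g.
0.68×g = 6 − 3.7 − 0.32 = 1.98.
g = 1.98 / 0.68 = 2.9118%.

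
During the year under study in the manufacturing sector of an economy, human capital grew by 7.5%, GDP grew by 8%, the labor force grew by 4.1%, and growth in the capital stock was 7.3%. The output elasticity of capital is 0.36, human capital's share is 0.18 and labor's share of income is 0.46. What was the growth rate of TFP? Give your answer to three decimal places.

2.136%

Labor's share = 1 − 0.36 − 0.18 = 0.46.
The capital stock: 0.36 × 7.3 = 2.628 pp.
Human capital: 0.18 × 7.5 = 1.35 pp.
The labor force: 0.46 × 4.1 = 1.886 pp.
TFP growth = 8 − 5.864 = 2.136%.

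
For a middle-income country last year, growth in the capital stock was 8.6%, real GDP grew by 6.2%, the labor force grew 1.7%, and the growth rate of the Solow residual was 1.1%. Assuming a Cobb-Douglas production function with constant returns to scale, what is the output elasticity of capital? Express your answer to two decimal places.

gY = gA + α·gK + (1−α)·gL, so gY − gA − gL = α(gK − gL).
6.2 − 1.1 − 1.7 = α × (8.6 − 1.7).
3.4 = 6.9 α, so α = 0.4928.

0.49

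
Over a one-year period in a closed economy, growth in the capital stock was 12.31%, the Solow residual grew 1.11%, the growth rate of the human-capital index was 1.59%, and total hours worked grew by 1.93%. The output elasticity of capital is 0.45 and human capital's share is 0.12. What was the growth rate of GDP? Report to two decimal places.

GDP grew 7.67%.

Labor's share = 1 − 0.45 − 0.12 = 0.43.
The capital stock: 0.45 × 12.31 = 5.5395 pp.
The human-capital index: 0.12 × 1.59 = 0.1908 pp.
Total hours worked: 0.43 × 1.93 = 0.8299 pp.
Output growth = 1.11 + 6.5602 = 7.6702%.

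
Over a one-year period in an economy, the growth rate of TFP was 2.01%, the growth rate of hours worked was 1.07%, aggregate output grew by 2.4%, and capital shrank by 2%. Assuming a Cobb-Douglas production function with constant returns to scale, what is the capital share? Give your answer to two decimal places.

gY = gA + α·gK + (1−α)·gL, so gY − gA − gL = α(gK − gL).
2.4 − 2.01 − 1.07 = α × (-2 − 1.07).
-0.68 = -3.07 α, so α = 0.2215.

α = 0.22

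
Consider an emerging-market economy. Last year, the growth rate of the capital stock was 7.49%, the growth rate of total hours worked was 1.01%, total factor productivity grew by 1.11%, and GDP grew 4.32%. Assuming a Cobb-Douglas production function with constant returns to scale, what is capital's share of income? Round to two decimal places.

0.34

gY = gA + α·gK + (1−α)·gL, so gY − gA − gL = α(gK − gL).
4.32 − 1.11 − 1.01 = α × (7.49 − 1.01).
2.2 = 6.48 α, so α = 0.3395.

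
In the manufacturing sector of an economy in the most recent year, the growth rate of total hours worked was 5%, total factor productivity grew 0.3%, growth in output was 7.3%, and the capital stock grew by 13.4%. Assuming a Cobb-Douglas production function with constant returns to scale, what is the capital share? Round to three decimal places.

gY = gA + α·gK + (1−α)·gL, so gY − gA − gL = α(gK − gL).
7.3 − 0.3 − 5 = α × (13.4 − 5).
2 = 8.4 α, so α = 0.2381.

0.238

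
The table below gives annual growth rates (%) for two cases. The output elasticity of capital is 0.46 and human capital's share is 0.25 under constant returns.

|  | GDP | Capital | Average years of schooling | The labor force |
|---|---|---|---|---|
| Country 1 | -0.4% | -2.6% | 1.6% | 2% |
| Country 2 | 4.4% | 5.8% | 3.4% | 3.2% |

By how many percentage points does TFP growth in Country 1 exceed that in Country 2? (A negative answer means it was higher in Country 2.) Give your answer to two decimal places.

-0.14 percentage points

Labor's share = 1 − 0.46 − 0.25 = 0.29.
Country 1: TFP = -0.4 + 1.196 − 0.4 − 0.58 = -0.184%.
Country 2: TFP = 4.4 − 2.668 − 0.85 − 0.928 = -0.046%.
Difference = -0.184 − (-0.046) = -0.138 pp.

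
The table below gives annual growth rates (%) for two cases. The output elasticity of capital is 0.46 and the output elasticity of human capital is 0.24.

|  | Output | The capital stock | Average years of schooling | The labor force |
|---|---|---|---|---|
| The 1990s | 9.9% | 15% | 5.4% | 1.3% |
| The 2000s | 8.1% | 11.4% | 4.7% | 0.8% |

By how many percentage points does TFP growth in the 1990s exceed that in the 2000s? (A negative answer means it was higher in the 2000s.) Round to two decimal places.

Labor's share = 1 − 0.46 − 0.24 = 0.3.
The 1990s: TFP = 9.9 − 6.9 − 1.296 − 0.39 = 1.314%.
The 2000s: TFP = 8.1 − 5.244 − 1.128 − 0.24 = 1.488%.
Difference = 1.314 − (1.488) = -0.174 pp.

-0.17 percentage points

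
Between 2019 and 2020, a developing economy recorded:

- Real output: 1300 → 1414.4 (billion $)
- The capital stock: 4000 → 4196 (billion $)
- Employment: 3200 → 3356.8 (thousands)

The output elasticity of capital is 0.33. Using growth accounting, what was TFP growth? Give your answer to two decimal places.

Real output growth = (1414.4 − 1300) / 1300 = 8.8%.
The capital stock growth = (4196 − 4000) / 4000 = 4.9%.
Employment growth = (3356.8 − 3200) / 3200 = 4.9%.
Labor's share = 1 − 0.33 = 0.67.
The capital stock: 0.33 × 4.9 = 1.617 pp.
Employment: 0.67 × 4.9 = 3.283 pp.
TFP growth = 8.8 − 4.9 = 3.9%.

TFP grew 3.90%.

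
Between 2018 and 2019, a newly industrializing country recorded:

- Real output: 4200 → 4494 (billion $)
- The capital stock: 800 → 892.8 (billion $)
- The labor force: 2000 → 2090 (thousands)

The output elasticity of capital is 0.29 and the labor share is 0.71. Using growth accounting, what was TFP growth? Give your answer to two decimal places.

TFP grew 0.44%.

Real output growth = (4494 − 4200) / 4200 = 7%.
The capital stock growth = (892.8 − 800) / 800 = 11.6%.
The labor force growth = (2090 − 2000) / 2000 = 4.5%.
Labor's share = 1 − 0.29 = 0.71.
The capital stock: 0.29 × 11.6 = 3.364 pp.
The labor force: 0.71 × 4.5 = 3.195 pp.
TFP growth = 7 − 6.559 = 0.441%.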